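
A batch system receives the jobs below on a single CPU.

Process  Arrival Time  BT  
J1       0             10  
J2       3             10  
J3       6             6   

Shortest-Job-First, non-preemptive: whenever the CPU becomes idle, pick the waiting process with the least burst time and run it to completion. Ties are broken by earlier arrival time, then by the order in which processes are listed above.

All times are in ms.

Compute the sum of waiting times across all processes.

17

Gantt: | J1 0-10 | J3 10-16 | J2 16-26 |
Completion: J1=10  J2=26  J3=16
Waiting = turnaround − burst: J1=0, J2=13, J3=4
Total waiting = 0 + 13 + 4 = 17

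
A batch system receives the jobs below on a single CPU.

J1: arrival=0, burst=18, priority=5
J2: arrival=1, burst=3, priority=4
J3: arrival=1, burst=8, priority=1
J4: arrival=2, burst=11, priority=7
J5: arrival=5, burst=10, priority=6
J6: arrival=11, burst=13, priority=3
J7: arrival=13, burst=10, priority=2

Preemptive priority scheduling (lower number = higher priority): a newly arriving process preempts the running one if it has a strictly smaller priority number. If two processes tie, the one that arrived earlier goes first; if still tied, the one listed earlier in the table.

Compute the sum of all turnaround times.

Schedule: | J1 0-1 | J3 1-9 | J2 9-11 | J6 11-13 | J7 13-23 | J6 23-34 | J2 34-35 | J1 35-52 | J5 52-62 | J4 62-73 |
Completion: J1=52  J2=35  J3=9  J4=73  J5=62  J6=34  J7=23
Turnaround = completion − arrival: J1=52, J2=34, J3=8, J4=71, J5=57, J6=23, J7=10
Total turnaround = 52 + 34 + 8 + 71 + 57 + 23 + 10 = 255

255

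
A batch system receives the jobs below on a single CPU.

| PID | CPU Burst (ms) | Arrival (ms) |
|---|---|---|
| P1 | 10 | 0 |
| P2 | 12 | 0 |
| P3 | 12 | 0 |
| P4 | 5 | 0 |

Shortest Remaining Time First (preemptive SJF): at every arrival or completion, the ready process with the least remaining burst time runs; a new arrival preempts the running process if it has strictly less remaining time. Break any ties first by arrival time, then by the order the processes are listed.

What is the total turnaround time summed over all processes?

Timeline: | P4 0-5 | P1 5-15 | P2 15-27 | P3 27-39 |
Completion: P1=15  P2=27  P3=39  P4=5
Turnaround (C−A): P1=15  P2=27  P3=39  P4=5
Turnaround = completion − arrival: P1=15, P2=27, P3=39, P4=5
Total turnaround = 15 + 27 + 39 + 5 = 86

86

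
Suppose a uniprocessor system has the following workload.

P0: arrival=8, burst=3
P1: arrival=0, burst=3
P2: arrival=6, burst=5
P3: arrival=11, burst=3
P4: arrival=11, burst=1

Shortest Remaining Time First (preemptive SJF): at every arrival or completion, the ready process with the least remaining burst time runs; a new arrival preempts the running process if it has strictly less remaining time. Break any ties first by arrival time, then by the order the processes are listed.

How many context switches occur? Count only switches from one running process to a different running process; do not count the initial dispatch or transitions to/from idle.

3

Timeline: | P1 0-3 | idle 3-6 | P2 6-11 | P4 11-12 | P0 12-15 | P3 15-18 |
Completion: P0=15  P1=3  P2=11  P3=18  P4=12
Turnaround (C−A): P0=7  P1=3  P2=5  P3=7  P4=1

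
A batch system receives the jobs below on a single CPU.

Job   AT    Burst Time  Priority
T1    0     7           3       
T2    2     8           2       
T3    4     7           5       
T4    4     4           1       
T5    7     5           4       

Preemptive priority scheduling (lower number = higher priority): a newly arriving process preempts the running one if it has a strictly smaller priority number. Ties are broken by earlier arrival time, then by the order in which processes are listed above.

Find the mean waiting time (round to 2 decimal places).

9.60

Gantt: | T1 0-2 | T2 2-4 | T4 4-8 | T2 8-14 | T1 14-19 | T5 19-24 | T3 24-31 |
Completion: T1=19  T2=14  T3=31  T4=8  T5=24
Waiting times: T1=12, T2=4, T3=20, T4=0, T5=12
Average waiting = (12+4+20+0+12) / 5 = 48/5 = 9.60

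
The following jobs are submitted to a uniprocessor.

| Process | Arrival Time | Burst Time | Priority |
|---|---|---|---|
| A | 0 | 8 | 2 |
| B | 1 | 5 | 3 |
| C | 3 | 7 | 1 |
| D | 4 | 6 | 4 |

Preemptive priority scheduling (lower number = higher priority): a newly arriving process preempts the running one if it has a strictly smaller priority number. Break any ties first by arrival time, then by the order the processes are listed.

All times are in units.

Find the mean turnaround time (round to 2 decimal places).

15.75

Timeline: | A 0-3 | C 3-10 | A 10-15 | B 15-20 | D 20-26 |
Completion: A=15  B=20  C=10  D=26
Turnaround (C−A): A=15  B=19  C=7  D=22
Turnaround times: A=15, B=19, C=7, D=22
Average turnaround = (15+19+7+22) / 4 = 63/4 = 15.75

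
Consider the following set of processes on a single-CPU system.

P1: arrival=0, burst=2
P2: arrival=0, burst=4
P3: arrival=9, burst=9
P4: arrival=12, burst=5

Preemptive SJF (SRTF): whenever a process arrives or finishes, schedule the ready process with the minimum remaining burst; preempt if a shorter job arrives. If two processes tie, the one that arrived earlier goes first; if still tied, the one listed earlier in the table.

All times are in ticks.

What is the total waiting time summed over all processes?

7

Schedule: | P1 0-2 | P2 2-6 | idle 6-9 | P3 9-12 | P4 12-17 | P3 17-23 |
Completion: P1=2  P2=6  P3=23  P4=17
Waiting = turnaround − burst: P1=0, P2=2, P3=5, P4=0
Total waiting = 0 + 2 + 5 + 0 = 7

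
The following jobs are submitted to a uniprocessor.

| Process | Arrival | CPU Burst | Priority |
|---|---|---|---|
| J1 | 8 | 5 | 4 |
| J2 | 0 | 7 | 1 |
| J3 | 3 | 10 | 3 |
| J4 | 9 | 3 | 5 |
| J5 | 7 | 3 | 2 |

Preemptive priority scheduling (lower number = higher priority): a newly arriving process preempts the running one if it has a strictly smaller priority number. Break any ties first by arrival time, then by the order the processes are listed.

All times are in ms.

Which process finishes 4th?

J1

Gantt: | J2 0-7 | J5 7-10 | J3 10-20 | J1 20-25 | J4 25-28 |
Completion: J1=25  J2=7  J3=20  J4=28  J5=10
Turnaround (C−A): J1=17  J2=7  J3=17  J4=19  J5=3
Finish order: J2 → J5 → J3 → J1 → J4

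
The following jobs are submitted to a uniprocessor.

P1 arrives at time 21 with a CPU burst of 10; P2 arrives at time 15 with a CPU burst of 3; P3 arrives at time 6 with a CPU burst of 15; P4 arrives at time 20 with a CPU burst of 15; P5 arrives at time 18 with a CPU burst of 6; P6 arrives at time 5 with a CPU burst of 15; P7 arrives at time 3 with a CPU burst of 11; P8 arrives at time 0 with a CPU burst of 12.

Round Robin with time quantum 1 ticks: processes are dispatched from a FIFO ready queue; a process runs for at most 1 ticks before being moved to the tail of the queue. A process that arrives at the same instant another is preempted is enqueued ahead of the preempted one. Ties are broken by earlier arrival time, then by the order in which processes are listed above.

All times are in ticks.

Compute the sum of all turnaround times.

446

Gantt: | P8 0-3 | P7 3-4 | P8 4-5 | P7 5-6 | P6 6-7 | P8 7-8 | P3 8-9 | P7 9-10 | P6 10-11 | P8 11-12 | P3 12-13 | P7 13-14 | P6 14-15 | P8 15-16 | P3 16-17 | P7 17-18 | P2 18-19 | P6 19-20 | P8 20-21 | P3 21-22 | P5 22-23 | P7 23-24 | P2 24-25 | P4 25-26 | P6 26-27 | P1 27-28 | P8 28-29 | P3 29-30 | P5 30-31 | P7 31-32 | P2 32-33 | P4 33-34 | P6 34-35 | P1 35-36 | P8 36-37 | P3 37-38 | P5 38-39 | P7 39-40 | P4 40-41 | P6 41-42 | P1 42-43 | P8 43-44 | P3 44-45 | P5 45-46 | P7 46-47 | P4 47-48 | P6 48-49 | P1 49-50 | P8 50-51 | P3 51-52 | P5 52-53 | P7 53-54 | P4 54-55 | P6 55-56 | P1 56-57 | P3 57-58 | P5 58-59 | P7 59-60 | P4 60-61 | P6 61-62 | P1 62-63 | P3 63-64 | P4 64-65 | P6 65-66 | P1 66-67 | P3 67-68 | P4 68-69 | P6 69-70 | P1 70-71 | P3 71-72 | P4 72-73 | P6 73-74 | P1 74-75 | P3 75-76 | P4 76-77 | P6 77-78 | P1 78-79 | P3 79-80 | P4 80-81 | P6 81-82 | P3 82-83 | P4 83-87 |
Completion: P1=79  P2=33  P3=83  P4=87  P5=59  P6=82  P7=60  P8=51
Turnaround (C−A): P1=58  P2=18  P3=77  P4=67  P5=41  P6=77  P7=57  P8=51
Turnaround = completion − arrival: P1=58, P2=18, P3=77, P4=67, P5=41, P6=77, P7=57, P8=51
Total turnaround = 58 + 18 + 77 + 67 + 41 + 77 + 57 + 51 = 446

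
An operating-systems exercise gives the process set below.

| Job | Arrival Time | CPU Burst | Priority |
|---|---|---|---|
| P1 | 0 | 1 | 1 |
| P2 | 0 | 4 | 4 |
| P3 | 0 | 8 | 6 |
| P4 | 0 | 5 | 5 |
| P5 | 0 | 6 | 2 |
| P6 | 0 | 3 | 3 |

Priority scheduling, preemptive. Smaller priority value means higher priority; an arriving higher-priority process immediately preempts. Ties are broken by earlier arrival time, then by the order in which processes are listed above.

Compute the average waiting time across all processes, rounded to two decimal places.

Gantt: | P1 0-1 | P5 1-7 | P6 7-10 | P2 10-14 | P4 14-19 | P3 19-27 |
Completion: P1=1  P2=14  P3=27  P4=19  P5=7  P6=10
Waiting times: P1=0, P2=10, P3=19, P4=14, P5=1, P6=7
Average waiting = (0+10+19+14+1+7) / 6 = 51/6 = 8.50

8.50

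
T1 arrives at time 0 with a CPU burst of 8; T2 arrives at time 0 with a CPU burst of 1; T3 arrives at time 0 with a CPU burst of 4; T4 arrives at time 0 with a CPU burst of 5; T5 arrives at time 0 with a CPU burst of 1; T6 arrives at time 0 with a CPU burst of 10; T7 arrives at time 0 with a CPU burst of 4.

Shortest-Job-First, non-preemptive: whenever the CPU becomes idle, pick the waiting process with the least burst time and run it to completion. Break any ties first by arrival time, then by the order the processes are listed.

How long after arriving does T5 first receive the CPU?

Schedule: | T2 0-1 | T5 1-2 | T3 2-6 | T7 6-10 | T4 10-15 | T1 15-23 | T6 23-33 |
Completion: T1=23  T2=1  T3=6  T4=15  T5=2  T6=33  T7=10
Response(T5) = first start − arrival = 1 − 0 = 1

1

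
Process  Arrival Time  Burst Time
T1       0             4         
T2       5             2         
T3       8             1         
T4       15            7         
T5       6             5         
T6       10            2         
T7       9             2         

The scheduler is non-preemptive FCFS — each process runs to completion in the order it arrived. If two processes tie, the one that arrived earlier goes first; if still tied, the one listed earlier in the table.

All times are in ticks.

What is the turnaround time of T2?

2

Schedule: | T1 0-4 | idle 4-5 | T2 5-7 | T5 7-12 | T3 12-13 | T7 13-15 | T6 15-17 | T4 17-24 |
Completion: T1=4  T2=7  T3=13  T4=24  T5=12  T6=17  T7=15
Turnaround (C−A): T1=4  T2=2  T3=5  T4=9  T5=6  T6=7  T7=6
Turnaround(T2) = completion − arrival = 7 − 5 = 2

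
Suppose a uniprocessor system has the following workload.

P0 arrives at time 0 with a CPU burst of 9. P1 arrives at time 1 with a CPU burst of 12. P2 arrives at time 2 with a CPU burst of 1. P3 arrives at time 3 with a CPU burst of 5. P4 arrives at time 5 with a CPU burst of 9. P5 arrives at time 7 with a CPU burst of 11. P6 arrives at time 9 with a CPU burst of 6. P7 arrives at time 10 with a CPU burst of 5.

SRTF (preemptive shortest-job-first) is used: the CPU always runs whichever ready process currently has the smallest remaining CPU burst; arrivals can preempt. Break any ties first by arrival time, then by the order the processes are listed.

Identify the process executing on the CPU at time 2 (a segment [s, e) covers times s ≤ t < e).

Gantt: | P0 0-2 | P2 2-3 | P3 3-8 | P0 8-15 | P7 15-20 | P6 20-26 | P4 26-35 | P5 35-46 | P1 46-58 |
Completion: P0=15  P1=58  P2=3  P3=8  P4=35  P5=46  P6=26  P7=20

P2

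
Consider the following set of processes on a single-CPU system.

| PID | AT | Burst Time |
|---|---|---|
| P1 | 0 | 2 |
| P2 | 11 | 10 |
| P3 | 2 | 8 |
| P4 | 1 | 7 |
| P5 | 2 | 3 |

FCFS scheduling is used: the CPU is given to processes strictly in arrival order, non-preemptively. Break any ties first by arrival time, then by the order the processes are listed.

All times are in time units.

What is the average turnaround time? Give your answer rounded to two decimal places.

12.40

Timeline: | P1 0-2 | P4 2-9 | P3 9-17 | P5 17-20 | P2 20-30 |
Completion: P1=2  P2=30  P3=17  P4=9  P5=20
Turnaround times: P1=2, P2=19, P3=15, P4=8, P5=18
Average turnaround = (2+19+15+8+18) / 5 = 62/5 = 12.40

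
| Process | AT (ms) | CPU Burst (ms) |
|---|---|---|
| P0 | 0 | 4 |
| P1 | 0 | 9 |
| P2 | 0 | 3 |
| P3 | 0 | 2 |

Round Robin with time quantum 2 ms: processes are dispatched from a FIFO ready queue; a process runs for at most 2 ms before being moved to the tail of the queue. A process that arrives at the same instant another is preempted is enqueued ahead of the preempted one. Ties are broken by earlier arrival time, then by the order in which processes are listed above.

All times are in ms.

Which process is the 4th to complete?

Schedule: | P0 0-2 | P1 2-4 | P2 4-6 | P3 6-8 | P0 8-10 | P1 10-12 | P2 12-13 | P1 13-18 |
Completion: P0=10  P1=18  P2=13  P3=8
Finish order: P3 → P0 → P2 → P1

P1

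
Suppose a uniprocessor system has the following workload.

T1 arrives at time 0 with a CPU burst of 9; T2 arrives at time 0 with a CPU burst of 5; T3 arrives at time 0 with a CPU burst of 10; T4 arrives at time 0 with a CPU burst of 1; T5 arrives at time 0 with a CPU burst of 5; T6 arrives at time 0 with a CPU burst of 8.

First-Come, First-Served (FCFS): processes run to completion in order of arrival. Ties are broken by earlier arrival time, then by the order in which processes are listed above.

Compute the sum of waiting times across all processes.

Gantt: | T1 0-9 | T2 9-14 | T3 14-24 | T4 24-25 | T5 25-30 | T6 30-38 |
Completion: T1=9  T2=14  T3=24  T4=25  T5=30  T6=38
Waiting = turnaround − burst: T1=0, T2=9, T3=14, T4=24, T5=25, T6=30
Total waiting = 0 + 9 + 14 + 24 + 25 + 30 = 102

102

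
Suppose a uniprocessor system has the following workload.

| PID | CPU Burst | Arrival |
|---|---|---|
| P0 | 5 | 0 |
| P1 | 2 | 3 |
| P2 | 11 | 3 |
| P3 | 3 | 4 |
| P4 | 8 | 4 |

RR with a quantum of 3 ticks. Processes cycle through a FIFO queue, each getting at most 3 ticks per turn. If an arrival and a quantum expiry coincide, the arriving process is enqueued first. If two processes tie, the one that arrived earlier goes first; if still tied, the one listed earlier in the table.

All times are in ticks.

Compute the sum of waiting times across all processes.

41

Timeline: | P0 0-3 | P1 3-5 | P2 5-8 | P0 8-10 | P3 10-13 | P4 13-16 | P2 16-19 | P4 19-22 | P2 22-25 | P4 25-27 | P2 27-29 |
Completion: P0=10  P1=5  P2=29  P3=13  P4=27
Turnaround (C−A): P0=10  P1=2  P2=26  P3=9  P4=23
Waiting = turnaround − burst: P0=5, P1=0, P2=15, P3=6, P4=15
Total waiting = 5 + 0 + 15 + 6 + 15 = 41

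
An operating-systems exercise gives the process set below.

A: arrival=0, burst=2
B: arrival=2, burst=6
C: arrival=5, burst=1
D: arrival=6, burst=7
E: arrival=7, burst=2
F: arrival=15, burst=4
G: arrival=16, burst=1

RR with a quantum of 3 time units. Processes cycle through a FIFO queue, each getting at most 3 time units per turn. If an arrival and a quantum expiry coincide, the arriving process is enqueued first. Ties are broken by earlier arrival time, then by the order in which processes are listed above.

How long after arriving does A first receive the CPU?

Timeline: | A 0-2 | B 2-5 | C 5-6 | B 6-9 | D 9-12 | E 12-14 | D 14-17 | F 17-20 | G 20-21 | D 21-22 | F 22-23 |
Completion: A=2  B=9  C=6  D=22  E=14  F=23  G=21
Turnaround (C−A): A=2  B=7  C=1  D=16  E=7  F=8  G=5
Response(A) = first start − arrival = 0 − 0 = 0

0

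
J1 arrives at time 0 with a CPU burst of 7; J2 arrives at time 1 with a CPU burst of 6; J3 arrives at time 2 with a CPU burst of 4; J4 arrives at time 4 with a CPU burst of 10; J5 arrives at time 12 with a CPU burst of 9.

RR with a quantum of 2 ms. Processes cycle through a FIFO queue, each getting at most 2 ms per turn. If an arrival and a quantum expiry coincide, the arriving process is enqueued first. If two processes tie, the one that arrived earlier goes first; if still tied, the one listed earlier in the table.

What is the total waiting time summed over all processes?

Gantt: | J1 0-2 | J2 2-4 | J3 4-6 | J1 6-8 | J4 8-10 | J2 10-12 | J3 12-14 | J1 14-16 | J4 16-18 | J5 18-20 | J2 20-22 | J1 22-23 | J4 23-25 | J5 25-27 | J4 27-29 | J5 29-31 | J4 31-33 | J5 33-36 |
Completion: J1=23  J2=22  J3=14  J4=33  J5=36
Waiting = turnaround − burst: J1=16, J2=15, J3=8, J4=19, J5=15
Total waiting = 16 + 15 + 8 + 19 + 15 = 73

73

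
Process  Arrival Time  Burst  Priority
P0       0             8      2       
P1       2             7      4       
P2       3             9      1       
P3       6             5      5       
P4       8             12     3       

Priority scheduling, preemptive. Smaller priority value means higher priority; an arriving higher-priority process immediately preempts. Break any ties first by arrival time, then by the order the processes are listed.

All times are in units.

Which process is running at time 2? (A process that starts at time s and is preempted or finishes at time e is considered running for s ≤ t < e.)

P0

Schedule: | P0 0-3 | P2 3-12 | P0 12-17 | P4 17-29 | P1 29-36 | P3 36-41 |
Completion: P0=17  P1=36  P2=12  P3=41  P4=29
Turnaround (C−A): P0=17  P1=34  P2=9  P3=35  P4=21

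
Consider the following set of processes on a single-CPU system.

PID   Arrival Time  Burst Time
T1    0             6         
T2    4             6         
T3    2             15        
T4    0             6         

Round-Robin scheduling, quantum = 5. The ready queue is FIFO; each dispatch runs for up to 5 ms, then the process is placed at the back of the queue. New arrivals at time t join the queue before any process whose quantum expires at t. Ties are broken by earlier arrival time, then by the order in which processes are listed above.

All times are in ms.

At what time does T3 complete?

33

Schedule: | T1 0-5 | T4 5-10 | T3 10-15 | T2 15-20 | T1 20-21 | T4 21-22 | T3 22-27 | T2 27-28 | T3 28-33 |
Completion: T1=21  T2=28  T3=33  T4=22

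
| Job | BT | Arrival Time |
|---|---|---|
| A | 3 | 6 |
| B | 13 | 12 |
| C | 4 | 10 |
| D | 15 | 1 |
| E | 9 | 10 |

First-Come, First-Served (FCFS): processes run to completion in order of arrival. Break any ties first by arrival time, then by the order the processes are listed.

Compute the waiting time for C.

Schedule: | idle 0-1 | D 1-16 | A 16-19 | C 19-23 | E 23-32 | B 32-45 |
Completion: A=19  B=45  C=23  D=16  E=32
Turnaround (C−A): A=13  B=33  C=13  D=15  E=22
Waiting(C) = turnaround − burst = 13 − 4 = 9

9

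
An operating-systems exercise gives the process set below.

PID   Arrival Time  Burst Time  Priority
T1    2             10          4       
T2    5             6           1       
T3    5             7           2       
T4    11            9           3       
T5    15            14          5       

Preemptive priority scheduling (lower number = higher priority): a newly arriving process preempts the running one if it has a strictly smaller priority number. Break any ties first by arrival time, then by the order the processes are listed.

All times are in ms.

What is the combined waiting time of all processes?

Schedule: | idle 0-2 | T1 2-5 | T2 5-11 | T3 11-18 | T4 18-27 | T1 27-34 | T5 34-48 |
Completion: T1=34  T2=11  T3=18  T4=27  T5=48
Turnaround (C−A): T1=32  T2=6  T3=13  T4=16  T5=33
Waiting = turnaround − burst: T1=22, T2=0, T3=6, T4=7, T5=19
Total waiting = 22 + 0 + 6 + 7 + 19 = 54

54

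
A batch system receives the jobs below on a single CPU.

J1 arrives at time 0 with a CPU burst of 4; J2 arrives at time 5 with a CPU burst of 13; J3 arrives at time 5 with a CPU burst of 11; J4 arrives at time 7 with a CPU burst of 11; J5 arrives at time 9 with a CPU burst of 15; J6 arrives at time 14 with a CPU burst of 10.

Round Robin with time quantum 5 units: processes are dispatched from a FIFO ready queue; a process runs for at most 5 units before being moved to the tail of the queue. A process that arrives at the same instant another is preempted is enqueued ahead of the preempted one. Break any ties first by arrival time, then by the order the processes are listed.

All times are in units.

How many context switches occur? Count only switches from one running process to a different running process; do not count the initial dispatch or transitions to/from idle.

Gantt: | J1 0-4 | idle 4-5 | J2 5-10 | J3 10-15 | J4 15-20 | J5 20-25 | J2 25-30 | J6 30-35 | J3 35-40 | J4 40-45 | J5 45-50 | J2 50-53 | J6 53-58 | J3 58-59 | J4 59-60 | J5 60-65 |
Completion: J1=4  J2=53  J3=59  J4=60  J5=65  J6=58
Turnaround (C−A): J1=4  J2=48  J3=54  J4=53  J5=56  J6=44

13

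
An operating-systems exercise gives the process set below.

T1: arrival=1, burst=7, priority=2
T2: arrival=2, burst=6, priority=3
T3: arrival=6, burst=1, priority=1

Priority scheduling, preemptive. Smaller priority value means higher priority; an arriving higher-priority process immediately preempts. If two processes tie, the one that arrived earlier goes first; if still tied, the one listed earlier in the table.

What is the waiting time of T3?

Timeline: | idle 0-1 | T1 1-6 | T3 6-7 | T1 7-9 | T2 9-15 |
Completion: T1=9  T2=15  T3=7
Waiting(T3) = turnaround − burst = 1 − 1 = 0

0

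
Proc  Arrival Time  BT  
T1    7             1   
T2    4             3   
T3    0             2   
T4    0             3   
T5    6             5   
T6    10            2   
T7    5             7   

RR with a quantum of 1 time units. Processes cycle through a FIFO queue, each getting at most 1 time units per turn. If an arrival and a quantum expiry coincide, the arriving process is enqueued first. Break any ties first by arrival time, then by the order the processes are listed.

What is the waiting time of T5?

Gantt: | T3 0-1 | T4 1-2 | T3 2-3 | T4 3-4 | T2 4-5 | T4 5-6 | T7 6-7 | T2 7-8 | T5 8-9 | T1 9-10 | T7 10-11 | T2 11-12 | T5 12-13 | T6 13-14 | T7 14-15 | T5 15-16 | T6 16-17 | T7 17-18 | T5 18-19 | T7 19-20 | T5 20-21 | T7 21-23 |
Completion: T1=10  T2=12  T3=3  T4=6  T5=21  T6=17  T7=23
Turnaround (C−A): T1=3  T2=8  T3=3  T4=6  T5=15  T6=7  T7=18
Waiting(T5) = turnaround − burst = 15 − 5 = 10

10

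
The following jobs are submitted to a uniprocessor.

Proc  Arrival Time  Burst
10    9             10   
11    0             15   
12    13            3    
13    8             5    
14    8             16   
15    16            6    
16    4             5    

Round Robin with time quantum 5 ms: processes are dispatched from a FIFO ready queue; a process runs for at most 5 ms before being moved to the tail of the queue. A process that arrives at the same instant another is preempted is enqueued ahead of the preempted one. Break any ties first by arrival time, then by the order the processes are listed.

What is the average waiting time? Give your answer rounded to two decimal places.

Schedule: | 11 0-5 | 16 5-10 | 11 10-15 | 13 15-20 | 14 20-25 | 10 25-30 | 12 30-33 | 11 33-38 | 15 38-43 | 14 43-48 | 10 48-53 | 15 53-54 | 14 54-60 |
Completion: 10=53  11=38  12=33  13=20  14=60  15=54  16=10
Waiting times: 10=34, 11=23, 12=17, 13=7, 14=36, 15=32, 16=1
Average waiting = (34+23+17+7+36+32+1) / 7 = 150/7 = 21.43

21.43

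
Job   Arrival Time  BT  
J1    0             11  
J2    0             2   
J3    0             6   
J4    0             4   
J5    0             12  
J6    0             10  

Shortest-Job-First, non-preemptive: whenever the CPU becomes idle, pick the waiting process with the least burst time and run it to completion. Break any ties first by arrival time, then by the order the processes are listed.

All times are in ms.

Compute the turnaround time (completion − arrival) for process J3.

Gantt: | J2 0-2 | J4 2-6 | J3 6-12 | J6 12-22 | J1 22-33 | J5 33-45 |
Completion: J1=33  J2=2  J3=12  J4=6  J5=45  J6=22
Turnaround (C−A): J1=33  J2=2  J3=12  J4=6  J5=45  J6=22
Turnaround(J3) = completion − arrival = 12 − 0 = 12

12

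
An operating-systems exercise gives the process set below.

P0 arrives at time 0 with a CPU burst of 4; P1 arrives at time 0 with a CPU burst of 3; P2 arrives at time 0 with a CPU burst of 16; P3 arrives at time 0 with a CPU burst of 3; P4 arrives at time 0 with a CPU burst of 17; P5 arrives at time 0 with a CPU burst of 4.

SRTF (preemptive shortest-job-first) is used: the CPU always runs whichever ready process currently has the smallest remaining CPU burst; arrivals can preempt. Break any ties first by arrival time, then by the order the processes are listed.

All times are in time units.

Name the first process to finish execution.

P1

Timeline: | P1 0-3 | P3 3-6 | P0 6-10 | P5 10-14 | P2 14-30 | P4 30-47 |
Completion: P0=10  P1=3  P2=30  P3=6  P4=47  P5=14
Turnaround (C−A): P0=10  P1=3  P2=30  P3=6  P4=47  P5=14
Finish order: P1 → P3 → P0 → P5 → P2 → P4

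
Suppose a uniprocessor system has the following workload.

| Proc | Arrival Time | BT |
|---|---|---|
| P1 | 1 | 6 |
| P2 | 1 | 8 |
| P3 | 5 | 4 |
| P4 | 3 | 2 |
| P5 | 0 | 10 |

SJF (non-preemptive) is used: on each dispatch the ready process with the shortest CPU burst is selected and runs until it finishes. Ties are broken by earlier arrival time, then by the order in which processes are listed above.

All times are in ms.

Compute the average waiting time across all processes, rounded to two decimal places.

10.00

Gantt: | P5 0-10 | P4 10-12 | P3 12-16 | P1 16-22 | P2 22-30 |
Completion: P1=22  P2=30  P3=16  P4=12  P5=10
Waiting times: P1=15, P2=21, P3=7, P4=7, P5=0
Average waiting = (15+21+7+7+0) / 5 = 50/5 = 10.00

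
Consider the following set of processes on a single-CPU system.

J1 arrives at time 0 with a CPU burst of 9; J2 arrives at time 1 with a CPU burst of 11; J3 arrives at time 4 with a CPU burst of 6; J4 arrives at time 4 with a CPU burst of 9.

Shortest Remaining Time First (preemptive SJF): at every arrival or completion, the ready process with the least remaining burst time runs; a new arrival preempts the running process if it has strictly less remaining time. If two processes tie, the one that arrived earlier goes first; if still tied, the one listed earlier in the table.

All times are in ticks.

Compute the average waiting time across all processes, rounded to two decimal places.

Gantt: | J1 0-9 | J3 9-15 | J4 15-24 | J2 24-35 |
Completion: J1=9  J2=35  J3=15  J4=24
Turnaround (C−A): J1=9  J2=34  J3=11  J4=20
Waiting times: J1=0, J2=23, J3=5, J4=11
Average waiting = (0+23+5+11) / 4 = 39/4 = 9.75

9.75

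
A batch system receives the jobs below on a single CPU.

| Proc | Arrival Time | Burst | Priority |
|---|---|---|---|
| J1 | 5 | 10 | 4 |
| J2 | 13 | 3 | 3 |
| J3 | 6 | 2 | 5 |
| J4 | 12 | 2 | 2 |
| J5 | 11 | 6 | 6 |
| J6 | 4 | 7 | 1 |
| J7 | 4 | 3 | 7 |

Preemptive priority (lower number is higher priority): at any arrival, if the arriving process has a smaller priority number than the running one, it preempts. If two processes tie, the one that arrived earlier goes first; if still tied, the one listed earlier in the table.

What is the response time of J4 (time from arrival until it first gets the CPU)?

Timeline: | idle 0-4 | J6 4-11 | J1 11-12 | J4 12-14 | J2 14-17 | J1 17-26 | J3 26-28 | J5 28-34 | J7 34-37 |
Completion: J1=26  J2=17  J3=28  J4=14  J5=34  J6=11  J7=37
Response(J4) = first start − arrival = 12 − 12 = 0

0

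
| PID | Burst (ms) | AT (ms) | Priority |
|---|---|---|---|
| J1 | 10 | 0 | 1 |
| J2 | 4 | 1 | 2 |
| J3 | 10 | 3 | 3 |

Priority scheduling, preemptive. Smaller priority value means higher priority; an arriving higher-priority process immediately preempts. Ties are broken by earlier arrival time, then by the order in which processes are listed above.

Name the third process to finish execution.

J3

Schedule: | J1 0-10 | J2 10-14 | J3 14-24 |
Completion: J1=10  J2=14  J3=24
Finish order: J1 → J2 → J3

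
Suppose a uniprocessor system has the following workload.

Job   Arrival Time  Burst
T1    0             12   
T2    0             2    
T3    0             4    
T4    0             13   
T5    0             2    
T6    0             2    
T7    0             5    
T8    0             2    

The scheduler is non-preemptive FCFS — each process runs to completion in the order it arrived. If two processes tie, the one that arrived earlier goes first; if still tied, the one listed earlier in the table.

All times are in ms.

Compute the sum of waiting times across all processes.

Timeline: | T1 0-12 | T2 12-14 | T3 14-18 | T4 18-31 | T5 31-33 | T6 33-35 | T7 35-40 | T8 40-42 |
Completion: T1=12  T2=14  T3=18  T4=31  T5=33  T6=35  T7=40  T8=42
Waiting = turnaround − burst: T1=0, T2=12, T3=14, T4=18, T5=31, T6=33, T7=35, T8=40
Total waiting = 0 + 12 + 14 + 18 + 31 + 33 + 35 + 40 = 183

183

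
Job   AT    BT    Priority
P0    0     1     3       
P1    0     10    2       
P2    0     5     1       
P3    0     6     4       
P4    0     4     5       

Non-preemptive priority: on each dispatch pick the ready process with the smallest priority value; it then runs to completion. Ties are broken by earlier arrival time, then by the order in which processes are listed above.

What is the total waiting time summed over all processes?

Timeline: | P2 0-5 | P1 5-15 | P0 15-16 | P3 16-22 | P4 22-26 |
Completion: P0=16  P1=15  P2=5  P3=22  P4=26
Turnaround (C−A): P0=16  P1=15  P2=5  P3=22  P4=26
Waiting = turnaround − burst: P0=15, P1=5, P2=0, P3=16, P4=22
Total waiting = 15 + 5 + 0 + 16 + 22 = 58

58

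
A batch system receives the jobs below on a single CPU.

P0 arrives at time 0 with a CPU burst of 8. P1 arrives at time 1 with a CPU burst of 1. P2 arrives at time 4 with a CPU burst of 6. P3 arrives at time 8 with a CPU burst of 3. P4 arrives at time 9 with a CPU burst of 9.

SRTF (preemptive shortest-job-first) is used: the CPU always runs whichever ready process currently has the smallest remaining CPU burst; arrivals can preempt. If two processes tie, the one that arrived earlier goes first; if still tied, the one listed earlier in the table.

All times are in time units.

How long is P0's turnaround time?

9

Gantt: | P0 0-1 | P1 1-2 | P0 2-9 | P3 9-12 | P2 12-18 | P4 18-27 |
Completion: P0=9  P1=2  P2=18  P3=12  P4=27
Turnaround(P0) = completion − arrival = 9 − 0 = 9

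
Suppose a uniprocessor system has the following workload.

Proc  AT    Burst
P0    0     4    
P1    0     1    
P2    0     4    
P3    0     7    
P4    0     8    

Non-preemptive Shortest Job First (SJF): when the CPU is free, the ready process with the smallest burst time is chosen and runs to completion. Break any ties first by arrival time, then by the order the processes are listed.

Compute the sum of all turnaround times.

55

Schedule: | P1 0-1 | P0 1-5 | P2 5-9 | P3 9-16 | P4 16-24 |
Completion: P0=5  P1=1  P2=9  P3=16  P4=24
Turnaround = completion − arrival: P0=5, P1=1, P2=9, P3=16, P4=24
Total turnaround = 5 + 1 + 9 + 16 + 24 = 55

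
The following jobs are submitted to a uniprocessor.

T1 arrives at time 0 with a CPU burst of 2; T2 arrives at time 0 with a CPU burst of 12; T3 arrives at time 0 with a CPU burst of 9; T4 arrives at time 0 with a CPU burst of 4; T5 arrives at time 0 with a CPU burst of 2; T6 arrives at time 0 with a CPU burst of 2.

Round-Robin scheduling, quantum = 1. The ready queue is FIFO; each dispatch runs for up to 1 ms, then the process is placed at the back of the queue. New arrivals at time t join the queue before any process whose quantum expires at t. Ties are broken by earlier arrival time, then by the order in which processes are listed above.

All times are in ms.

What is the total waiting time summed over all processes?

76

Timeline: | T1 0-1 | T2 1-2 | T3 2-3 | T4 3-4 | T5 4-5 | T6 5-6 | T1 6-7 | T2 7-8 | T3 8-9 | T4 9-10 | T5 10-11 | T6 11-12 | T2 12-13 | T3 13-14 | T4 14-15 | T2 15-16 | T3 16-17 | T4 17-18 | T2 18-19 | T3 19-20 | T2 20-21 | T3 21-22 | T2 22-23 | T3 23-24 | T2 24-25 | T3 25-26 | T2 26-27 | T3 27-28 | T2 28-31 |
Completion: T1=7  T2=31  T3=28  T4=18  T5=11  T6=12
Waiting = turnaround − burst: T1=5, T2=19, T3=19, T4=14, T5=9, T6=10
Total waiting = 5 + 19 + 19 + 14 + 9 + 10 = 76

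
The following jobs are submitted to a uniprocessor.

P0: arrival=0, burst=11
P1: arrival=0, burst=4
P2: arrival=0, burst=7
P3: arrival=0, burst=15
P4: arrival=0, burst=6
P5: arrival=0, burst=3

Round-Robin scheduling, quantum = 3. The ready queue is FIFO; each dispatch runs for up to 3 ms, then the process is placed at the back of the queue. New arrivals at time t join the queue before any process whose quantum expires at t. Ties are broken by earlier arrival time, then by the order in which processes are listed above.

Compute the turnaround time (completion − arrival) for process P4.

Gantt: | P0 0-3 | P1 3-6 | P2 6-9 | P3 9-12 | P4 12-15 | P5 15-18 | P0 18-21 | P1 21-22 | P2 22-25 | P3 25-28 | P4 28-31 | P0 31-34 | P2 34-35 | P3 35-38 | P0 38-40 | P3 40-46 |
Completion: P0=40  P1=22  P2=35  P3=46  P4=31  P5=18
Turnaround (C−A): P0=40  P1=22  P2=35  P3=46  P4=31  P5=18
Turnaround(P4) = completion − arrival = 31 − 0 = 31

31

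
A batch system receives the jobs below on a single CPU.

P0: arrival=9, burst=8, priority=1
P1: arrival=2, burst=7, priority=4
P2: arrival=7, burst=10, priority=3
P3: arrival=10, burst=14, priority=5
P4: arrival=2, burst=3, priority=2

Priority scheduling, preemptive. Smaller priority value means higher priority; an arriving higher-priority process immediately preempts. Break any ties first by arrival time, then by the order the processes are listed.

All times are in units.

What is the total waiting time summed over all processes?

49

Timeline: | idle 0-2 | P4 2-5 | P1 5-7 | P2 7-9 | P0 9-17 | P2 17-25 | P1 25-30 | P3 30-44 |
Completion: P0=17  P1=30  P2=25  P3=44  P4=5
Turnaround (C−A): P0=8  P1=28  P2=18  P3=34  P4=3
Waiting = turnaround − burst: P0=0, P1=21, P2=8, P3=20, P4=0
Total waiting = 0 + 21 + 8 + 20 + 0 = 49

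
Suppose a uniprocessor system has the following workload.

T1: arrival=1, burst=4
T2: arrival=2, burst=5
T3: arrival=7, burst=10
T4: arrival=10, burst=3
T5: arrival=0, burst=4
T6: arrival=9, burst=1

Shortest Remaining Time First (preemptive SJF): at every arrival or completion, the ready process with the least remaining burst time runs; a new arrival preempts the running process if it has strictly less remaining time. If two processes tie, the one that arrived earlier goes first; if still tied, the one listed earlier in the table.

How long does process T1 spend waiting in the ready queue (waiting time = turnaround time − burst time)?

Schedule: | T5 0-4 | T1 4-8 | T2 8-9 | T6 9-10 | T4 10-13 | T2 13-17 | T3 17-27 |
Completion: T1=8  T2=17  T3=27  T4=13  T5=4  T6=10
Waiting(T1) = turnaround − burst = 7 − 4 = 3

3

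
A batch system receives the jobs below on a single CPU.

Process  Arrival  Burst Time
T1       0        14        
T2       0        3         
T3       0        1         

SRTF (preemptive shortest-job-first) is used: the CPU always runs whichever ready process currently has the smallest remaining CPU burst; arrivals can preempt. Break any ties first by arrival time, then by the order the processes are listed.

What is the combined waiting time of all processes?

Schedule: | T3 0-1 | T2 1-4 | T1 4-18 |
Completion: T1=18  T2=4  T3=1
Turnaround (C−A): T1=18  T2=4  T3=1
Waiting = turnaround − burst: T1=4, T2=1, T3=0
Total waiting = 4 + 1 + 0 = 5

5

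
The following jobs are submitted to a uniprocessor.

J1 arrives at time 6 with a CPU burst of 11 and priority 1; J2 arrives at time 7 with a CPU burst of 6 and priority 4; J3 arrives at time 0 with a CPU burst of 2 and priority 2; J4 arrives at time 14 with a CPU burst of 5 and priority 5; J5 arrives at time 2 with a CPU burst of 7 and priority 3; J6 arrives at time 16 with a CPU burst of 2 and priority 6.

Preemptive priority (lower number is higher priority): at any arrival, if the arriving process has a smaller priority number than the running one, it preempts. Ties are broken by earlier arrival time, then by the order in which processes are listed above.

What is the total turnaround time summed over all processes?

Schedule: | J3 0-2 | J5 2-6 | J1 6-17 | J5 17-20 | J2 20-26 | J4 26-31 | J6 31-33 |
Completion: J1=17  J2=26  J3=2  J4=31  J5=20  J6=33
Turnaround = completion − arrival: J1=11, J2=19, J3=2, J4=17, J5=18, J6=17
Total turnaround = 11 + 19 + 2 + 17 + 18 + 17 = 84

84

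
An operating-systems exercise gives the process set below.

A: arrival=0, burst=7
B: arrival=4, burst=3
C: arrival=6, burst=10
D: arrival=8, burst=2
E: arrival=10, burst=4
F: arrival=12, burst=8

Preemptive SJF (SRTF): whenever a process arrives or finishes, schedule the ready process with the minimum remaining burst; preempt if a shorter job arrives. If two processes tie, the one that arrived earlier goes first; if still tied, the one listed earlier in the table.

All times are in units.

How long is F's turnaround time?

12

Gantt: | A 0-7 | B 7-10 | D 10-12 | E 12-16 | F 16-24 | C 24-34 |
Completion: A=7  B=10  C=34  D=12  E=16  F=24
Turnaround(F) = completion − arrival = 24 − 12 = 12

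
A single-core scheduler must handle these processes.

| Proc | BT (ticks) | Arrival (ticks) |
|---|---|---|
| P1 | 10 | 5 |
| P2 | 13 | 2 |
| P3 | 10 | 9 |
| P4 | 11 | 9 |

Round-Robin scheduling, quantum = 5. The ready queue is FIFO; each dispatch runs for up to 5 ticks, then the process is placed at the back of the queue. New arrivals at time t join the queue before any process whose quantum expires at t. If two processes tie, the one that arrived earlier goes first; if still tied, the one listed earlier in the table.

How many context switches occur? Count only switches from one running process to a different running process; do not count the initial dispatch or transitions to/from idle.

Timeline: | idle 0-2 | P2 2-7 | P1 7-12 | P2 12-17 | P3 17-22 | P4 22-27 | P1 27-32 | P2 32-35 | P3 35-40 | P4 40-46 |
Completion: P1=32  P2=35  P3=40  P4=46
Turnaround (C−A): P1=27  P2=33  P3=31  P4=37

8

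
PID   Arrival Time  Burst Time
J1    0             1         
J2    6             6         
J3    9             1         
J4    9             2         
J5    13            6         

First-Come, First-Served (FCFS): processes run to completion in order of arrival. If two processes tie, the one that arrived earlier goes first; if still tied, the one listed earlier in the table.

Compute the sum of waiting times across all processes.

Gantt: | J1 0-1 | idle 1-6 | J2 6-12 | J3 12-13 | J4 13-15 | J5 15-21 |
Completion: J1=1  J2=12  J3=13  J4=15  J5=21
Waiting = turnaround − burst: J1=0, J2=0, J3=3, J4=4, J5=2
Total waiting = 0 + 0 + 3 + 4 + 2 = 9

9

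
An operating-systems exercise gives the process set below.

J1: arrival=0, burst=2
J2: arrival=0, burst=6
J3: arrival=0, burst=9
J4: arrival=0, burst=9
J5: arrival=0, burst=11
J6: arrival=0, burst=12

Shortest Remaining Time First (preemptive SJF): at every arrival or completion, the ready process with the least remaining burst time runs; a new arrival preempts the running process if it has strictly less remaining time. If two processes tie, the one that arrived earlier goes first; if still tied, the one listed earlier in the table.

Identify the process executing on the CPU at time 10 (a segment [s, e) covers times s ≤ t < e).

J3

Timeline: | J1 0-2 | J2 2-8 | J3 8-17 | J4 17-26 | J5 26-37 | J6 37-49 |
Completion: J1=2  J2=8  J3=17  J4=26  J5=37  J6=49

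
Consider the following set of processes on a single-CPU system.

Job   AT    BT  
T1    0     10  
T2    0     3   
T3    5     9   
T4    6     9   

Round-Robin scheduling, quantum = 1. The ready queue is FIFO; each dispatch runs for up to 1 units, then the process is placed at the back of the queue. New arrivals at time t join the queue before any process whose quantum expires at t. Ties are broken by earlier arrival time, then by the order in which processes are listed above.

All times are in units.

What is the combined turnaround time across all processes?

82

Schedule: | T1 0-1 | T2 1-2 | T1 2-3 | T2 3-4 | T1 4-5 | T2 5-6 | T3 6-7 | T1 7-8 | T4 8-9 | T3 9-10 | T1 10-11 | T4 11-12 | T3 12-13 | T1 13-14 | T4 14-15 | T3 15-16 | T1 16-17 | T4 17-18 | T3 18-19 | T1 19-20 | T4 20-21 | T3 21-22 | T1 22-23 | T4 23-24 | T3 24-25 | T1 25-26 | T4 26-27 | T3 27-28 | T4 28-29 | T3 29-30 | T4 30-31 |
Completion: T1=26  T2=6  T3=30  T4=31
Turnaround (C−A): T1=26  T2=6  T3=25  T4=25
Turnaround = completion − arrival: T1=26, T2=6, T3=25, T4=25
Total turnaround = 26 + 6 + 25 + 25 = 82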